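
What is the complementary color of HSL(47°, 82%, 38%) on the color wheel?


Complement = opposite side of color wheel = hue + 180°
H' = (47 + 180) mod 360 = 227°
S and L unchanged.
= HSL(227°, 82%, 38%)


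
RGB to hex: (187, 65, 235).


R = 187 → BB (hex)
G = 65 → 41 (hex)
B = 235 → EB (hex)
Hex = #BB41EB


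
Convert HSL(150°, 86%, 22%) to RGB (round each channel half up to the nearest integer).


H=150°, S=0.86, L=0.22
C = (1-|2L-1|)×S = (1-|-0.56|)×0.86 = 0.3784
H' = H/60 = 150/60 ≈ 2.5000; X = C×(1-|H' mod 2 - 1|) = 0.1892
m = L - C/2 = 0.22 - 0.1892 = 0.0308
Sector ⌊H'⌋ = 2 → (R',G',B') = (0.0, 0.3784, 0.1892)
RGB = ((R'+m)×255, (G'+m)×255, (B'+m)×255) = (7.854, 104.346, 56.1)
Round half up → RGB(8, 104, 56)


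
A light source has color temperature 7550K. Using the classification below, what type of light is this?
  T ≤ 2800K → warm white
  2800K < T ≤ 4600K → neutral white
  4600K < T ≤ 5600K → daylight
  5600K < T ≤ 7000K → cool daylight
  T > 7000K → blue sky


Temperature: 7550K
7550K > 7000K → blue sky
Classification: blue sky


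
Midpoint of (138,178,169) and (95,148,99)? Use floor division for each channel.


Midpoint: each channel = ⌊(C₁+C₂)/2⌋
R: ⌊(138+95)/2⌋ = 116
G: ⌊(178+148)/2⌋ = 163
B: ⌊(169+99)/2⌋ = 134
= RGB(116, 163, 134)


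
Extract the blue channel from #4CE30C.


Color: #4CE30C
R = 4C = 76
G = E3 = 227
B = 0C = 12
Blue = 12


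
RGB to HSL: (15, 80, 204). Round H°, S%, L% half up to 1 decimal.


Normalize: R'=15/255≈0.0588, G'=80/255≈0.3137, B'=204/255≈0.8000
Max=204/255, Min=15/255, Δ=Max-Min=189/255
L = (Max+Min)/2 = (204+15)/510 = 219/510 = 0.42941… → L = 42.9%
L ≤ 0.5 → S = Δ/(Max+Min) = 189/(204+15) = 189/219 = 0.86301… → S = 86.3%
(the 1/255 factors cancel in S and H, so raw channel differences can be used)
Max is B' → H = 60 × ((R-G)/Δ + 4) = 60 × ((15-80)/189 + 4)
  -65/189 + 4 = -0.3439… + 4 = 3.6560…
  H = 60 × 3.6560… = 219.365…° → H = 219.4°
= HSL(219.4°, 86.3%, 42.9%)


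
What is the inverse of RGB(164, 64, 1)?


Invert: (255-R, 255-G, 255-B)
R: 255-164 = 91
G: 255-64 = 191
B: 255-1 = 254
= RGB(91, 191, 254)


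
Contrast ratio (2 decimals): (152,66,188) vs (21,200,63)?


Linearize each sRGB channel c=v/255: c/12.92 if c ≤ 0.04045 else ((c+0.055)/1.055)^2.4
L = 0.2126×R_lin + 0.7152×G_lin + 0.0722×B_lin
Color 1 (152,66,188):
  R=152: 152/255≈0.5961 > 0.04045 → ((0.5961+0.055)/1.055)^2.4 ≈ 0.31399
  G=66: 66/255≈0.2588 > 0.04045 → ((0.2588+0.055)/1.055)^2.4 ≈ 0.05448
  B=188: 188/255≈0.7373 > 0.04045 → ((0.7373+0.055)/1.055)^2.4 ≈ 0.50289
  L1 = 0.2126×0.31399 + 0.7152×0.05448 + 0.0722×0.50289 ≈ 0.14203
Color 2 (21,200,63):
  R=21: 21/255≈0.0824 > 0.04045 → ((0.0824+0.055)/1.055)^2.4 ≈ 0.00750
  G=200: 200/255≈0.7843 > 0.04045 → ((0.7843+0.055)/1.055)^2.4 ≈ 0.57758
  B=63: 63/255≈0.2471 > 0.04045 → ((0.2471+0.055)/1.055)^2.4 ≈ 0.04971
  L2 = 0.2126×0.00750 + 0.7152×0.57758 + 0.0722×0.04971 ≈ 0.41827
Lighter = 0.41827, Darker = 0.14203
Ratio = (L_lighter + 0.05) / (L_darker + 0.05)
Ratio = (0.41827 + 0.05) / (0.14203 + 0.05) = 0.46827 / 0.19203 ≈ 2.4386
Ratio ≈ 2.44:1


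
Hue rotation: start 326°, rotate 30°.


New hue = (H + rotation) mod 360
New hue = (326 + 30) mod 360
= 356 mod 360
= 356°


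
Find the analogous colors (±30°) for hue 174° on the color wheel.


Base hue: 174°
Left analog: (174 - 30) mod 360 = 144°
Right analog: (174 + 30) mod 360 = 204°
Analogous hues = 144° and 204°


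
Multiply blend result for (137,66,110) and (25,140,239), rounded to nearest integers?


Multiply: C = A×B/255, rounded to nearest integer
R: 137×25/255 = 3425/255 ≈ 13.431 → 13
G: 66×140/255 = 9240/255 ≈ 36.235 → 36
B: 110×239/255 = 26290/255 ≈ 103.098 → 103
= RGB(13, 36, 103)


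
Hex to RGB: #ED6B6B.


ED → 237 (R)
6B → 107 (G)
6B → 107 (B)
= RGB(237, 107, 107)


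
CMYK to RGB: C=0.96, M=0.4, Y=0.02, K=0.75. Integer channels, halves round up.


R = 255 × (1-C) × (1-K) = 255 × 0.04 × 0.25 = 2.55 → 3
G = 255 × (1-M) × (1-K) = 255 × 0.60 × 0.25 = 38.25 → 38
B = 255 × (1-Y) × (1-K) = 255 × 0.98 × 0.25 = 62.475 → 62
= RGB(3, 38, 62)


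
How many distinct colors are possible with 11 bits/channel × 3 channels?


Total bits = 11 bits/channel × 3 channels = 33 bits
Distinct colors = 2^33
= 8,589,934,592 colors


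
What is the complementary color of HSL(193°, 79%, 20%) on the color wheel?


Complement = opposite side of color wheel = hue + 180°
H' = (193 + 180) mod 360 = 13°
S and L unchanged.
= HSL(13°, 79%, 20%)


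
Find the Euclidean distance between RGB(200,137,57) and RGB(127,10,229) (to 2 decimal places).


d = √[(R₁-R₂)² + (G₁-G₂)² + (B₁-B₂)²]
d = √[(200-127)² + (137-10)² + (57-229)²]
d = √[5329 + 16129 + 29584]
d = √51042
d ≈ 225.92


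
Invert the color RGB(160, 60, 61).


Invert: (255-R, 255-G, 255-B)
R: 255-160 = 95
G: 255-60 = 195
B: 255-61 = 194
= RGB(95, 195, 194)


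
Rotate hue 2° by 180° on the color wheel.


New hue = (H + rotation) mod 360
New hue = (2 + 180) mod 360
= 182 mod 360
= 182°


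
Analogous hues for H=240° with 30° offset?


Base hue: 240°
Left analog: (240 - 30) mod 360 = 210°
Right analog: (240 + 30) mod 360 = 270°
Analogous hues = 210° and 270°


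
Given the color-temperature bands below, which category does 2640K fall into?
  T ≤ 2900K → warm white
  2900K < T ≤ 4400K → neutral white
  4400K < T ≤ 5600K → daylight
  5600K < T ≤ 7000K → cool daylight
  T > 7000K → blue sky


Temperature: 2640K
2640K ≤ 2900K → warm white
Classification: warm white


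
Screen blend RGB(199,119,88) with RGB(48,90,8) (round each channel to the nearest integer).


Screen: C = 255 - (255-A)×(255-B)/255, rounded to nearest integer
R: 255 - (255-199)×(255-48)/255 = 255 - 11592/255 ≈ 255 - 45.459 = 209.541 → 210
G: 255 - (255-119)×(255-90)/255 = 255 - 22440/255 ≈ 255 - 88.000 = 167.000 → 167
B: 255 - (255-88)×(255-8)/255 = 255 - 41249/255 ≈ 255 - 161.761 = 93.239 → 93
= RGB(210, 167, 93)


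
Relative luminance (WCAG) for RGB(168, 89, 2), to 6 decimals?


Linearize each channel (sRGB transfer function): c = v/255; c_lin = c/12.92 if c ≤ 0.04045, else ((c+0.055)/1.055)^2.4
  R: 168/255 ≈ 0.658824 > 0.04045 → ((0.658824+0.055)/1.055)^2.4 ≈ 0.391572
  G: 89/255 ≈ 0.349020 > 0.04045 → ((0.349020+0.055)/1.055)^2.4 ≈ 0.099899
  B: 2/255 ≈ 0.007843 ≤ 0.04045 → 0.007843/12.92 ≈ 0.000607
R_lin = 0.391572, G_lin = 0.099899, B_lin = 0.000607
L = 0.2126×R + 0.7152×G + 0.0722×B
L = 0.2126×0.391572 + 0.7152×0.099899 + 0.0722×0.000607
L ≈ 0.154740


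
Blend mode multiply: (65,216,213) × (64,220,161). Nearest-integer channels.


Multiply: C = A×B/255, rounded to nearest integer
R: 65×64/255 = 4160/255 ≈ 16.314 → 16
G: 216×220/255 = 47520/255 ≈ 186.353 → 186
B: 213×161/255 = 34293/255 ≈ 134.482 → 134
= RGB(16, 186, 134)


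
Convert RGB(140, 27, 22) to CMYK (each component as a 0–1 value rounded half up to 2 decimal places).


R'=140/255≈0.5490, G'=27/255≈0.1059, B'=22/255≈0.0863
K = 1 - max(R',G',B') = 1 - 140/255 = 115/255 = 0.45098… → 0.45
(1-R'-K)/(1-K) simplifies to (max-R)/max with max = 140:
C = (140-140)/140 = 0/140 = 0 → 0.00
M = (140-27)/140 = 113/140 = 0.80714… → 0.81
Y = (140-22)/140 = 118/140 = 0.84285… → 0.84
= CMYK(0.00, 0.81, 0.84, 0.45)


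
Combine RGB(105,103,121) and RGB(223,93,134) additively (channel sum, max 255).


Additive: each channel = min(255, C₁+C₂)
R: 105+223 = 328 → 255
G: 103+93 = 196 → 196
B: 121+134 = 255 → 255
= RGB(255, 196, 255)


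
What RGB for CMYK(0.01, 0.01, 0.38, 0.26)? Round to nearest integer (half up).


R = 255 × (1-C) × (1-K) = 255 × 0.99 × 0.74 = 186.813 → 187
G = 255 × (1-M) × (1-K) = 255 × 0.99 × 0.74 = 186.813 → 187
B = 255 × (1-Y) × (1-K) = 255 × 0.62 × 0.74 = 116.994 → 117
= RGB(187, 187, 117)


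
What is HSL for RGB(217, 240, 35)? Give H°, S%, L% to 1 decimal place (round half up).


Normalize: R'=217/255≈0.8510, G'=240/255≈0.9412, B'=35/255≈0.1373
Max=240/255, Min=35/255, Δ=Max-Min=205/255
L = (Max+Min)/2 = (240+35)/510 = 275/510 = 0.53921… → L = 53.9%
L > 0.5 → S = Δ/(2-Max-Min) = 205/(510-240-35) = 205/235 = 0.87234… → S = 87.2%
(the 1/255 factors cancel in S and H, so raw channel differences can be used)
Max is G' → H = 60 × ((B-R)/Δ + 2) = 60 × ((35-217)/205 + 2)
  -182/205 + 2 = -0.8878… + 2 = 1.1121…
  H = 60 × 1.1121… = 66.731…° → H = 66.7°
= HSL(66.7°, 87.2%, 53.9%)


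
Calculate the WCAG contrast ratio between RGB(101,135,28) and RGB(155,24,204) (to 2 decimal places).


Linearize each sRGB channel c=v/255: c/12.92 if c ≤ 0.04045 else ((c+0.055)/1.055)^2.4
L = 0.2126×R_lin + 0.7152×G_lin + 0.0722×B_lin
Color 1 (101,135,28):
  R=101: 101/255≈0.3961 > 0.04045 → ((0.3961+0.055)/1.055)^2.4 ≈ 0.13014
  G=135: 135/255≈0.5294 > 0.04045 → ((0.5294+0.055)/1.055)^2.4 ≈ 0.24228
  B=28: 28/255≈0.1098 > 0.04045 → ((0.1098+0.055)/1.055)^2.4 ≈ 0.01161
  L1 = 0.2126×0.13014 + 0.7152×0.24228 + 0.0722×0.01161 ≈ 0.20178
Color 2 (155,24,204):
  R=155: 155/255≈0.6078 > 0.04045 → ((0.6078+0.055)/1.055)^2.4 ≈ 0.32778
  G=24: 24/255≈0.0941 > 0.04045 → ((0.0941+0.055)/1.055)^2.4 ≈ 0.00913
  B=204: 204/255≈0.8000 > 0.04045 → ((0.8000+0.055)/1.055)^2.4 ≈ 0.60383
  L2 = 0.2126×0.32778 + 0.7152×0.00913 + 0.0722×0.60383 ≈ 0.11981
Lighter = 0.20178, Darker = 0.11981
Ratio = (L_lighter + 0.05) / (L_darker + 0.05)
Ratio = (0.20178 + 0.05) / (0.11981 + 0.05) = 0.25178 / 0.16981 ≈ 1.4827
Ratio ≈ 1.48:1


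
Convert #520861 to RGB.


52 → 82 (R)
08 → 8 (G)
61 → 97 (B)
= RGB(82, 8, 97)


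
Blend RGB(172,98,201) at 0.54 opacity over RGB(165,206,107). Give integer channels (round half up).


C = α×F + (1-α)×B, with 1-α = 0.46
R: 0.54×172 + 0.46×165 = 92.88 + 75.90 = 168.78 → 169
G: 0.54×98 + 0.46×206 = 52.92 + 94.76 = 147.68 → 148
B: 0.54×201 + 0.46×107 = 108.54 + 49.22 = 157.76 → 158
= RGB(169, 148, 158)


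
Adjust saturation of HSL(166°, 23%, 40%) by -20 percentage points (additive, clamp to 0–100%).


Original S = 23%
Adjustment = -20 percentage points
New S = 23 + (-20) = 3
Clamp to [0, 100] → 3
= HSL(166°, 3%, 40%)


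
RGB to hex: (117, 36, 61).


R = 117 → 75 (hex)
G = 36 → 24 (hex)
B = 61 → 3D (hex)
Hex = #75243D


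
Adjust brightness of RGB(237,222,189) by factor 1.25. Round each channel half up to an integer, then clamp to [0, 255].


Multiply each channel by 1.25, round half up, clamp to [0, 255]
R: 237×1.25 = 296.25 → round → 296 → clamp → 255
G: 222×1.25 = 277.5 → round → 278 → clamp → 255
B: 189×1.25 = 236.25 → round → 236
= RGB(255, 255, 236)


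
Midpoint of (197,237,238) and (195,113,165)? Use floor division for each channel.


Midpoint: each channel = ⌊(C₁+C₂)/2⌋
R: ⌊(197+195)/2⌋ = 196
G: ⌊(237+113)/2⌋ = 175
B: ⌊(238+165)/2⌋ = 201
= RGB(196, 175, 201)


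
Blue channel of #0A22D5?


Color: #0A22D5
R = 0A = 10
G = 22 = 34
B = D5 = 213
Blue = 213


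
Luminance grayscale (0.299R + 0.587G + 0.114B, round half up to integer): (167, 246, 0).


Gray = 0.299×R + 0.587×G + 0.114×B
Gray = 0.299×167 + 0.587×246 + 0.114×0
Gray = 49.933 + 144.402 + 0.000
Gray = 194.335 → round half up → 194
Gray = 194


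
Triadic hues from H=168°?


Triadic: equally spaced at 120° intervals
H1 = 168°
H2 = (168 + 120) mod 360 = 288°
H3 = (168 + 240) mod 360 = 48°
Triadic = 168°, 288°, 48°


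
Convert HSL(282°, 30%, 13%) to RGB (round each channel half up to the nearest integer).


H=282°, S=0.30, L=0.13
C = (1-|2L-1|)×S = (1-|-0.74|)×0.30 = 0.078
H' = H/60 = 282/60 ≈ 4.7000; X = C×(1-|H' mod 2 - 1|) = 0.0546
m = L - C/2 = 0.13 - 0.039 = 0.091
Sector ⌊H'⌋ = 4 → (R',G',B') = (0.0546, 0.0, 0.078)
RGB = ((R'+m)×255, (G'+m)×255, (B'+m)×255) = (37.128, 23.205, 43.095)
Round half up → RGB(37, 23, 43)


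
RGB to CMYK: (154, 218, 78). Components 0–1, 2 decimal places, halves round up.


R'=154/255≈0.6039, G'=218/255≈0.8549, B'=78/255≈0.3059
K = 1 - max(R',G',B') = 1 - 218/255 = 37/255 = 0.14509… → 0.15
(1-R'-K)/(1-K) simplifies to (max-R)/max with max = 218:
C = (218-154)/218 = 64/218 = 0.29357… → 0.29
M = (218-218)/218 = 0/218 = 0 → 0.00
Y = (218-78)/218 = 140/218 = 0.64220… → 0.64
= CMYK(0.29, 0.00, 0.64, 0.15)


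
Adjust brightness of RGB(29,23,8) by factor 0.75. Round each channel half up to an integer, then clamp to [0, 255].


Multiply each channel by 0.75, round half up, clamp to [0, 255]
R: 29×0.75 = 21.75 → round → 22
G: 23×0.75 = 17.25 → round → 17
B: 8×0.75 = 6
= RGB(22, 17, 6)


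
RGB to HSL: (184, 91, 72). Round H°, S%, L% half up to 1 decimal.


Normalize: R'=184/255≈0.7216, G'=91/255≈0.3569, B'=72/255≈0.2824
Max=184/255, Min=72/255, Δ=Max-Min=112/255
L = (Max+Min)/2 = (184+72)/510 = 256/510 = 0.50196… → L = 50.2%
L > 0.5 → S = Δ/(2-Max-Min) = 112/(510-184-72) = 112/254 = 0.44094… → S = 44.1%
(the 1/255 factors cancel in S and H, so raw channel differences can be used)
Max is R' → H = 60 × (((G-B)/Δ) mod 6) = 60 × (((91-72)/112) mod 6)
  19/112 = 0.1696…
  H = 60 × 0.1696… = 10.178…° → H = 10.2°
= HSL(10.2°, 44.1%, 50.2%)


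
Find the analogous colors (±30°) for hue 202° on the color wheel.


Base hue: 202°
Left analog: (202 - 30) mod 360 = 172°
Right analog: (202 + 30) mod 360 = 232°
Analogous hues = 172° and 232°


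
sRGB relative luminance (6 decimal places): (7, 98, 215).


Linearize each channel (sRGB transfer function): c = v/255; c_lin = c/12.92 if c ≤ 0.04045, else ((c+0.055)/1.055)^2.4
  R: 7/255 ≈ 0.027451 ≤ 0.04045 → 0.027451/12.92 ≈ 0.002125
  G: 98/255 ≈ 0.384314 > 0.04045 → ((0.384314+0.055)/1.055)^2.4 ≈ 0.122139
  B: 215/255 ≈ 0.843137 > 0.04045 → ((0.843137+0.055)/1.055)^2.4 ≈ 0.679542
R_lin = 0.002125, G_lin = 0.122139, B_lin = 0.679542
L = 0.2126×R + 0.7152×G + 0.0722×B
L = 0.2126×0.002125 + 0.7152×0.122139 + 0.0722×0.679542
L ≈ 0.136868


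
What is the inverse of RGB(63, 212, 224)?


Invert: (255-R, 255-G, 255-B)
R: 255-63 = 192
G: 255-212 = 43
B: 255-224 = 31
= RGB(192, 43, 31)


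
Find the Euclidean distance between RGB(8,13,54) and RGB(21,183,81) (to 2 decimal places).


d = √[(R₁-R₂)² + (G₁-G₂)² + (B₁-B₂)²]
d = √[(8-21)² + (13-183)² + (54-81)²]
d = √[169 + 28900 + 729]
d = √29798
d ≈ 172.62


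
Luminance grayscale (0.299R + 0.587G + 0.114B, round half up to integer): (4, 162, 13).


Gray = 0.299×R + 0.587×G + 0.114×B
Gray = 0.299×4 + 0.587×162 + 0.114×13
Gray = 1.196 + 95.094 + 1.482
Gray = 97.772 → round half up → 98
Gray = 98


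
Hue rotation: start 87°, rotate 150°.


New hue = (H + rotation) mod 360
New hue = (87 + 150) mod 360
= 237 mod 360
= 237°


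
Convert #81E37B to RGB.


81 → 129 (R)
E3 → 227 (G)
7B → 123 (B)
= RGB(129, 227, 123)


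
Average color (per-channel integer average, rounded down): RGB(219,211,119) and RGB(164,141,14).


Midpoint: each channel = ⌊(C₁+C₂)/2⌋
R: ⌊(219+164)/2⌋ = 191
G: ⌊(211+141)/2⌋ = 176
B: ⌊(119+14)/2⌋ = 66
= RGB(191, 176, 66)


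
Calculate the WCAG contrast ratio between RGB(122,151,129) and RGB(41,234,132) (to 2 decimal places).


Linearize each sRGB channel c=v/255: c/12.92 if c ≤ 0.04045 else ((c+0.055)/1.055)^2.4
L = 0.2126×R_lin + 0.7152×G_lin + 0.0722×B_lin
Color 1 (122,151,129):
  R=122: 122/255≈0.4784 > 0.04045 → ((0.4784+0.055)/1.055)^2.4 ≈ 0.19462
  G=151: 151/255≈0.5922 > 0.04045 → ((0.5922+0.055)/1.055)^2.4 ≈ 0.30947
  B=129: 129/255≈0.5059 > 0.04045 → ((0.5059+0.055)/1.055)^2.4 ≈ 0.21953
  L1 = 0.2126×0.19462 + 0.7152×0.30947 + 0.0722×0.21953 ≈ 0.27856
Color 2 (41,234,132):
  R=41: 41/255≈0.1608 > 0.04045 → ((0.1608+0.055)/1.055)^2.4 ≈ 0.02217
  G=234: 234/255≈0.9176 > 0.04045 → ((0.9176+0.055)/1.055)^2.4 ≈ 0.82279
  B=132: 132/255≈0.5176 > 0.04045 → ((0.5176+0.055)/1.055)^2.4 ≈ 0.23074
  L2 = 0.2126×0.02217 + 0.7152×0.82279 + 0.0722×0.23074 ≈ 0.60983
Lighter = 0.60983, Darker = 0.27856
Ratio = (L_lighter + 0.05) / (L_darker + 0.05)
Ratio = (0.60983 + 0.05) / (0.27856 + 0.05) = 0.65983 / 0.32856 ≈ 2.0083
Ratio ≈ 2.01:1


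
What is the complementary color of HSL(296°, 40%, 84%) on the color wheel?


Complement = opposite side of color wheel = hue + 180°
H' = (296 + 180) mod 360 = 116°
S and L unchanged.
= HSL(116°, 40%, 84%)


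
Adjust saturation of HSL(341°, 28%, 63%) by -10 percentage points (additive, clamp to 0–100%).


Original S = 28%
Adjustment = -10 percentage points
New S = 28 + (-10) = 18
Clamp to [0, 100] → 18
= HSL(341°, 18%, 63%)


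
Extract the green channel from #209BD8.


Color: #209BD8
R = 20 = 32
G = 9B = 155
B = D8 = 216
Green = 155


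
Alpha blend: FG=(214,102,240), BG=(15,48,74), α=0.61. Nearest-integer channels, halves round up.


C = α×F + (1-α)×B, with 1-α = 0.39
R: 0.61×214 + 0.39×15 = 130.54 + 5.85 = 136.39 → 136
G: 0.61×102 + 0.39×48 = 62.22 + 18.72 = 80.94 → 81
B: 0.61×240 + 0.39×74 = 146.40 + 28.86 = 175.26 → 175
= RGB(136, 81, 175)


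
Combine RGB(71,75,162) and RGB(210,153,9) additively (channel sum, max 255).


Additive: each channel = min(255, C₁+C₂)
R: 71+210 = 281 → 255
G: 75+153 = 228 → 228
B: 162+9 = 171 → 171
= RGB(255, 228, 171)


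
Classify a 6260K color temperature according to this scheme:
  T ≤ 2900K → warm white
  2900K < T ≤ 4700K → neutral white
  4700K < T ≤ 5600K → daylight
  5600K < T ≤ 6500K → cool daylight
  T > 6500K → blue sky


Temperature: 6260K
5600K < 6260K ≤ 6500K → cool daylight
Classification: cool daylight


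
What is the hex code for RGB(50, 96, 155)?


R = 50 → 32 (hex)
G = 96 → 60 (hex)
B = 155 → 9B (hex)
Hex = #32609B


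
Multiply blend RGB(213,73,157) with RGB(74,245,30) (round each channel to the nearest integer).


Multiply: C = A×B/255, rounded to nearest integer
R: 213×74/255 = 15762/255 ≈ 61.812 → 62
G: 73×245/255 = 17885/255 ≈ 70.137 → 70
B: 157×30/255 = 4710/255 ≈ 18.471 → 18
= RGB(62, 70, 18)


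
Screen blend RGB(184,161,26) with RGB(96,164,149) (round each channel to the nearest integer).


Screen: C = 255 - (255-A)×(255-B)/255, rounded to nearest integer
R: 255 - (255-184)×(255-96)/255 = 255 - 11289/255 ≈ 255 - 44.271 = 210.729 → 211
G: 255 - (255-161)×(255-164)/255 = 255 - 8554/255 ≈ 255 - 33.545 = 221.455 → 221
B: 255 - (255-26)×(255-149)/255 = 255 - 24274/255 ≈ 255 - 95.192 = 159.808 → 160
= RGB(211, 221, 160)


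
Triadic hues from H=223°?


Triadic: equally spaced at 120° intervals
H1 = 223°
H2 = (223 + 120) mod 360 = 343°
H3 = (223 + 240) mod 360 = 103°
Triadic = 223°, 343°, 103°


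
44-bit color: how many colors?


Colors = 2^bits = 2^44
= 17,592,186,044,416 colors


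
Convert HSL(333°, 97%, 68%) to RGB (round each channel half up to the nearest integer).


H=333°, S=0.97, L=0.68
C = (1-|2L-1|)×S = (1-|0.36|)×0.97 = 0.6208
H' = H/60 = 333/60 ≈ 5.5500; X = C×(1-|H' mod 2 - 1|) = 0.27936
m = L - C/2 = 0.68 - 0.3104 = 0.3696
Sector ⌊H'⌋ = 5 → (R',G',B') = (0.6208, 0.0, 0.27936)
RGB = ((R'+m)×255, (G'+m)×255, (B'+m)×255) = (252.552, 94.248, 165.4848)
Round half up → RGB(253, 94, 165)


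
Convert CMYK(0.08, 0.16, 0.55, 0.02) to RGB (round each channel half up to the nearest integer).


R = 255 × (1-C) × (1-K) = 255 × 0.92 × 0.98 = 229.908 → 230
G = 255 × (1-M) × (1-K) = 255 × 0.84 × 0.98 = 209.916 → 210
B = 255 × (1-Y) × (1-K) = 255 × 0.45 × 0.98 = 112.455 → 112
= RGB(230, 210, 112)


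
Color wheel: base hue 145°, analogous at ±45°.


Base hue: 145°
Left analog: (145 - 45) mod 360 = 100°
Right analog: (145 + 45) mod 360 = 190°
Analogous hues = 100° and 190°


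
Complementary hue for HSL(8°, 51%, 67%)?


Complement = opposite side of color wheel = hue + 180°
H' = (8 + 180) mod 360 = 188°
S and L unchanged.
= HSL(188°, 51%, 67%)


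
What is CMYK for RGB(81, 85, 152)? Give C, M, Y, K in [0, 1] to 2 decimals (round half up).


R'=81/255≈0.3176, G'=85/255≈0.3333, B'=152/255≈0.5961
K = 1 - max(R',G',B') = 1 - 152/255 = 103/255 = 0.40392… → 0.40
(1-R'-K)/(1-K) simplifies to (max-R)/max with max = 152:
C = (152-81)/152 = 71/152 = 0.46710… → 0.47
M = (152-85)/152 = 67/152 = 0.44078… → 0.44
Y = (152-152)/152 = 0/152 = 0 → 0.00
= CMYK(0.47, 0.44, 0.00, 0.40)


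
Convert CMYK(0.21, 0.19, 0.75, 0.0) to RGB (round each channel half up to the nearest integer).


R = 255 × (1-C) × (1-K) = 255 × 0.79 × 1.00 = 201.45 → 201
G = 255 × (1-M) × (1-K) = 255 × 0.81 × 1.00 = 206.55 → 207
B = 255 × (1-Y) × (1-K) = 255 × 0.25 × 1.00 = 63.75 → 64
= RGB(201, 207, 64)


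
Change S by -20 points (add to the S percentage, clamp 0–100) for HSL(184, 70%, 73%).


Original S = 70%
Adjustment = -20 percentage points
New S = 70 + (-20) = 50
Clamp to [0, 100] → 50
= HSL(184°, 50%, 73%)


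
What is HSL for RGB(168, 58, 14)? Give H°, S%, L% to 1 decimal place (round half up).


Normalize: R'=168/255≈0.6588, G'=58/255≈0.2275, B'=14/255≈0.0549
Max=168/255, Min=14/255, Δ=Max-Min=154/255
L = (Max+Min)/2 = (168+14)/510 = 182/510 = 0.35686… → L = 35.7%
L ≤ 0.5 → S = Δ/(Max+Min) = 154/(168+14) = 154/182 = 0.84615… → S = 84.6%
(the 1/255 factors cancel in S and H, so raw channel differences can be used)
Max is R' → H = 60 × (((G-B)/Δ) mod 6) = 60 × (((58-14)/154) mod 6)
  44/154 = 0.2857…
  H = 60 × 0.2857… = 17.142…° → H = 17.1°
= HSL(17.1°, 84.6%, 35.7%)


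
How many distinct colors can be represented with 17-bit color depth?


Colors = 2^bits = 2^17
= 131,072 colors


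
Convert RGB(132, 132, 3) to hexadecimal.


R = 132 → 84 (hex)
G = 132 → 84 (hex)
B = 3 → 03 (hex)
Hex = #848403


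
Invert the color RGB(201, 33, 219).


Invert: (255-R, 255-G, 255-B)
R: 255-201 = 54
G: 255-33 = 222
B: 255-219 = 36
= RGB(54, 222, 36)


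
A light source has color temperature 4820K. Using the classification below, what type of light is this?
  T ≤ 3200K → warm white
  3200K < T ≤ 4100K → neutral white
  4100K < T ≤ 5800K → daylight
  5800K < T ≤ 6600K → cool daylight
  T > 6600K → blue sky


Temperature: 4820K
4100K < 4820K ≤ 5800K → daylight
Classification: daylight


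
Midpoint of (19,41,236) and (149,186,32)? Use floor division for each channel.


Midpoint: each channel = ⌊(C₁+C₂)/2⌋
R: ⌊(19+149)/2⌋ = 84
G: ⌊(41+186)/2⌋ = 113
B: ⌊(236+32)/2⌋ = 134
= RGB(84, 113, 134)


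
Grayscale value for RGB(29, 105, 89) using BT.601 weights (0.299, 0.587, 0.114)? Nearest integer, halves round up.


Gray = 0.299×R + 0.587×G + 0.114×B
Gray = 0.299×29 + 0.587×105 + 0.114×89
Gray = 8.671 + 61.635 + 10.146
Gray = 80.452 → round half up → 80
Gray = 80


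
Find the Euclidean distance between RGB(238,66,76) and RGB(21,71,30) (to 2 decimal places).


d = √[(R₁-R₂)² + (G₁-G₂)² + (B₁-B₂)²]
d = √[(238-21)² + (66-71)² + (76-30)²]
d = √[47089 + 25 + 2116]
d = √49230
d ≈ 221.88


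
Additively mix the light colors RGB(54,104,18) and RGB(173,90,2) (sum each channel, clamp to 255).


Additive: each channel = min(255, C₁+C₂)
R: 54+173 = 227 → 227
G: 104+90 = 194 → 194
B: 18+2 = 20 → 20
= RGB(227, 194, 20)


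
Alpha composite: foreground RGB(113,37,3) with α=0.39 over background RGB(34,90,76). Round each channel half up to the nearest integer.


C = α×F + (1-α)×B, with 1-α = 0.61
R: 0.39×113 + 0.61×34 = 44.07 + 20.74 = 64.81 → 65
G: 0.39×37 + 0.61×90 = 14.43 + 54.90 = 69.33 → 69
B: 0.39×3 + 0.61×76 = 1.17 + 46.36 = 47.53 → 48
= RGB(65, 69, 48)


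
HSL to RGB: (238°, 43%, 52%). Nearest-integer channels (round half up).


H=238°, S=0.43, L=0.52
C = (1-|2L-1|)×S = (1-|0.04|)×0.43 = 0.4128
H' = H/60 = 238/60 ≈ 3.9667; X = C×(1-|H' mod 2 - 1|) = 0.01376
m = L - C/2 = 0.52 - 0.2064 = 0.3136
Sector ⌊H'⌋ = 3 → (R',G',B') = (0.0, 0.01376, 0.4128)
RGB = ((R'+m)×255, (G'+m)×255, (B'+m)×255) = (79.968, 83.4768, 185.232)
Round half up → RGB(80, 83, 185)


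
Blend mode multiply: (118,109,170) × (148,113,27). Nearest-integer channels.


Multiply: C = A×B/255, rounded to nearest integer
R: 118×148/255 = 17464/255 ≈ 68.486 → 68
G: 109×113/255 = 12317/255 ≈ 48.302 → 48
B: 170×27/255 = 4590/255 ≈ 18.000 → 18
= RGB(68, 48, 18)


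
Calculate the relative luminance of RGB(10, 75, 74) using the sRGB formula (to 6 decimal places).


Linearize each channel (sRGB transfer function): c = v/255; c_lin = c/12.92 if c ≤ 0.04045, else ((c+0.055)/1.055)^2.4
  R: 10/255 ≈ 0.039216 ≤ 0.04045 → 0.039216/12.92 ≈ 0.003035
  G: 75/255 ≈ 0.294118 > 0.04045 → ((0.294118+0.055)/1.055)^2.4 ≈ 0.070360
  B: 74/255 ≈ 0.290196 > 0.04045 → ((0.290196+0.055)/1.055)^2.4 ≈ 0.068478
R_lin = 0.003035, G_lin = 0.070360, B_lin = 0.068478
L = 0.2126×R + 0.7152×G + 0.0722×B
L = 0.2126×0.003035 + 0.7152×0.070360 + 0.0722×0.068478
L ≈ 0.055911


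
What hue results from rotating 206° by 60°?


New hue = (H + rotation) mod 360
New hue = (206 + 60) mod 360
= 266 mod 360
= 266°


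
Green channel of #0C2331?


Color: #0C2331
R = 0C = 12
G = 23 = 35
B = 31 = 49
Green = 35


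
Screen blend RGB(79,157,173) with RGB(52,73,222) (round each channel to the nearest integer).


Screen: C = 255 - (255-A)×(255-B)/255, rounded to nearest integer
R: 255 - (255-79)×(255-52)/255 = 255 - 35728/255 ≈ 255 - 140.110 = 114.890 → 115
G: 255 - (255-157)×(255-73)/255 = 255 - 17836/255 ≈ 255 - 69.945 = 185.055 → 185
B: 255 - (255-173)×(255-222)/255 = 255 - 2706/255 ≈ 255 - 10.612 = 244.388 → 244
= RGB(115, 185, 244)


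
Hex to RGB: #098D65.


09 → 9 (R)
8D → 141 (G)
65 → 101 (B)
= RGB(9, 141, 101)


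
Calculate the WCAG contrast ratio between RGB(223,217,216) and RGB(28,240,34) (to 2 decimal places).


Linearize each sRGB channel c=v/255: c/12.92 if c ≤ 0.04045 else ((c+0.055)/1.055)^2.4
L = 0.2126×R_lin + 0.7152×G_lin + 0.0722×B_lin
Color 1 (223,217,216):
  R=223: 223/255≈0.8745 > 0.04045 → ((0.8745+0.055)/1.055)^2.4 ≈ 0.73791
  G=217: 217/255≈0.8510 > 0.04045 → ((0.8510+0.055)/1.055)^2.4 ≈ 0.69387
  B=216: 216/255≈0.8471 > 0.04045 → ((0.8471+0.055)/1.055)^2.4 ≈ 0.68669
  L1 = 0.2126×0.73791 + 0.7152×0.69387 + 0.0722×0.68669 ≈ 0.70272
Color 2 (28,240,34):
  R=28: 28/255≈0.1098 > 0.04045 → ((0.1098+0.055)/1.055)^2.4 ≈ 0.01161
  G=240: 240/255≈0.9412 > 0.04045 → ((0.9412+0.055)/1.055)^2.4 ≈ 0.87137
  B=34: 34/255≈0.1333 > 0.04045 → ((0.1333+0.055)/1.055)^2.4 ≈ 0.01600
  L2 = 0.2126×0.01161 + 0.7152×0.87137 + 0.0722×0.01600 ≈ 0.62683
Lighter = 0.70272, Darker = 0.62683
Ratio = (L_lighter + 0.05) / (L_darker + 0.05)
Ratio = (0.70272 + 0.05) / (0.62683 + 0.05) = 0.75272 / 0.67683 ≈ 1.1121
Ratio ≈ 1.11:1


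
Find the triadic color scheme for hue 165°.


Triadic: equally spaced at 120° intervals
H1 = 165°
H2 = (165 + 120) mod 360 = 285°
H3 = (165 + 240) mod 360 = 45°
Triadic = 165°, 285°, 45°


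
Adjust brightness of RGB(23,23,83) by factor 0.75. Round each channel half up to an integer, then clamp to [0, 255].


Multiply each channel by 0.75, round half up, clamp to [0, 255]
R: 23×0.75 = 17.25 → round → 17
G: 23×0.75 = 17.25 → round → 17
B: 83×0.75 = 62.25 → round → 62
= RGB(17, 17, 62)


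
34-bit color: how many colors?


Colors = 2^bits = 2^34
= 17,179,869,184 colors


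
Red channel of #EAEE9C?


Color: #EAEE9C
R = EA = 234
G = EE = 238
B = 9C = 156
Red = 234


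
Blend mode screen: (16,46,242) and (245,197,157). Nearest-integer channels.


Screen: C = 255 - (255-A)×(255-B)/255, rounded to nearest integer
R: 255 - (255-16)×(255-245)/255 = 255 - 2390/255 ≈ 255 - 9.373 = 245.627 → 246
G: 255 - (255-46)×(255-197)/255 = 255 - 12122/255 ≈ 255 - 47.537 = 207.463 → 207
B: 255 - (255-242)×(255-157)/255 = 255 - 1274/255 ≈ 255 - 4.996 = 250.004 → 250
= RGB(246, 207, 250)


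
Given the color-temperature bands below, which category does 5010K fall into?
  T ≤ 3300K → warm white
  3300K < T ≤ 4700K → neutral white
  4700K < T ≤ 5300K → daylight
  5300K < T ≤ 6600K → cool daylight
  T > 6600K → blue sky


Temperature: 5010K
4700K < 5010K ≤ 5300K → daylight
Classification: daylight


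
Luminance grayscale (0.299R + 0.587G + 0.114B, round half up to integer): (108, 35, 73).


Gray = 0.299×R + 0.587×G + 0.114×B
Gray = 0.299×108 + 0.587×35 + 0.114×73
Gray = 32.292 + 20.545 + 8.322
Gray = 61.159 → round half up → 61
Gray = 61


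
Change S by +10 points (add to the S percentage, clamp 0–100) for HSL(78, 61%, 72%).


Original S = 61%
Adjustment = +10 percentage points
New S = 61 + (10) = 71
Clamp to [0, 100] → 71
= HSL(78°, 71%, 72%)


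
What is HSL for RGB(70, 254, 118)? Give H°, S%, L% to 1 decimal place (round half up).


Normalize: R'=70/255≈0.2745, G'=254/255≈0.9961, B'=118/255≈0.4627
Max=254/255, Min=70/255, Δ=Max-Min=184/255
L = (Max+Min)/2 = (254+70)/510 = 324/510 = 0.63529… → L = 63.5%
L > 0.5 → S = Δ/(2-Max-Min) = 184/(510-254-70) = 184/186 = 0.98924… → S = 98.9%
(the 1/255 factors cancel in S and H, so raw channel differences can be used)
Max is G' → H = 60 × ((B-R)/Δ + 2) = 60 × ((118-70)/184 + 2)
  48/184 + 2 = 0.2608… + 2 = 2.2608…
  H = 60 × 2.2608… = 135.652…° → H = 135.7°
= HSL(135.7°, 98.9%, 63.5%)


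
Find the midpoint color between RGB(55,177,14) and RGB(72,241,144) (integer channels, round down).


Midpoint: each channel = ⌊(C₁+C₂)/2⌋
R: ⌊(55+72)/2⌋ = 63
G: ⌊(177+241)/2⌋ = 209
B: ⌊(14+144)/2⌋ = 79
= RGB(63, 209, 79)


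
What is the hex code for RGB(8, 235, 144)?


R = 8 → 08 (hex)
G = 235 → EB (hex)
B = 144 → 90 (hex)
Hex = #08EB90


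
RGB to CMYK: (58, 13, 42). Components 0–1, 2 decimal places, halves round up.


R'=58/255≈0.2275, G'=13/255≈0.0510, B'=42/255≈0.1647
K = 1 - max(R',G',B') = 1 - 58/255 = 197/255 = 0.77254… → 0.77
(1-R'-K)/(1-K) simplifies to (max-R)/max with max = 58:
C = (58-58)/58 = 0/58 = 0 → 0.00
M = (58-13)/58 = 45/58 = 0.77586… → 0.78
Y = (58-42)/58 = 16/58 = 0.27586… → 0.28
= CMYK(0.00, 0.78, 0.28, 0.77)


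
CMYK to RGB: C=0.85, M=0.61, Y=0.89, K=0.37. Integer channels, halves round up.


R = 255 × (1-C) × (1-K) = 255 × 0.15 × 0.63 = 24.0975 → 24
G = 255 × (1-M) × (1-K) = 255 × 0.39 × 0.63 = 62.6535 → 63
B = 255 × (1-Y) × (1-K) = 255 × 0.11 × 0.63 = 17.6715 → 18
= RGB(24, 63, 18)


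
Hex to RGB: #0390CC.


03 → 3 (R)
90 → 144 (G)
CC → 204 (B)
= RGB(3, 144, 204)


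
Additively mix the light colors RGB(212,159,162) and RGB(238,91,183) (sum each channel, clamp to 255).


Additive: each channel = min(255, C₁+C₂)
R: 212+238 = 450 → 255
G: 159+91 = 250 → 250
B: 162+183 = 345 → 255
= RGB(255, 250, 255)


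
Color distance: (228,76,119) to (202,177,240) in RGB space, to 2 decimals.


d = √[(R₁-R₂)² + (G₁-G₂)² + (B₁-B₂)²]
d = √[(228-202)² + (76-177)² + (119-240)²]
d = √[676 + 10201 + 14641]
d = √25518
d ≈ 159.74


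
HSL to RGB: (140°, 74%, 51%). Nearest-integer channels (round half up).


H=140°, S=0.74, L=0.51
C = (1-|2L-1|)×S = (1-|0.02|)×0.74 = 0.7252
H' = H/60 = 140/60 ≈ 2.3333; X = C×(1-|H' mod 2 - 1|) ≈ 0.2417
m = L - C/2 = 0.51 - 0.3626 = 0.1474
Sector ⌊H'⌋ = 2 → (R',G',B') = (0.0, 0.7252, ≈0.2417)
RGB = ((R'+m)×255, (G'+m)×255, (B'+m)×255) = (37.587, 222.513, 99.229)
Round half up → RGB(38, 223, 99)


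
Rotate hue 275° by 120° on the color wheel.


New hue = (H + rotation) mod 360
New hue = (275 + 120) mod 360
= 395 mod 360
= 35°


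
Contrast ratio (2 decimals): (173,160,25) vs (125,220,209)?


Linearize each sRGB channel c=v/255: c/12.92 if c ≤ 0.04045 else ((c+0.055)/1.055)^2.4
L = 0.2126×R_lin + 0.7152×G_lin + 0.0722×B_lin
Color 1 (173,160,25):
  R=173: 173/255≈0.6784 > 0.04045 → ((0.6784+0.055)/1.055)^2.4 ≈ 0.41789
  G=160: 160/255≈0.6275 > 0.04045 → ((0.6275+0.055)/1.055)^2.4 ≈ 0.35153
  B=25: 25/255≈0.0980 > 0.04045 → ((0.0980+0.055)/1.055)^2.4 ≈ 0.00972
  L1 = 0.2126×0.41789 + 0.7152×0.35153 + 0.0722×0.00972 ≈ 0.34096
Color 2 (125,220,209):
  R=125: 125/255≈0.4902 > 0.04045 → ((0.4902+0.055)/1.055)^2.4 ≈ 0.20508
  G=220: 220/255≈0.8627 > 0.04045 → ((0.8627+0.055)/1.055)^2.4 ≈ 0.71569
  B=209: 209/255≈0.8196 > 0.04045 → ((0.8196+0.055)/1.055)^2.4 ≈ 0.63760
  L2 = 0.2126×0.20508 + 0.7152×0.71569 + 0.0722×0.63760 ≈ 0.60150
Lighter = 0.60150, Darker = 0.34096
Ratio = (L_lighter + 0.05) / (L_darker + 0.05)
Ratio = (0.60150 + 0.05) / (0.34096 + 0.05) = 0.65150 / 0.39096 ≈ 1.6664
Ratio ≈ 1.67:1


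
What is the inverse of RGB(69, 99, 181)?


Invert: (255-R, 255-G, 255-B)
R: 255-69 = 186
G: 255-99 = 156
B: 255-181 = 74
= RGB(186, 156, 74)


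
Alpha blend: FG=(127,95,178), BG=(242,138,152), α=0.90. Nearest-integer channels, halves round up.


C = α×F + (1-α)×B, with 1-α = 0.10
R: 0.90×127 + 0.10×242 = 114.30 + 24.20 = 138.50 → 139
G: 0.90×95 + 0.10×138 = 85.50 + 13.80 = 99.30 → 99
B: 0.90×178 + 0.10×152 = 160.20 + 15.20 = 175.40 → 175
= RGB(139, 99, 175)


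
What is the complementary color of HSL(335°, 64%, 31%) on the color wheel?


Complement = opposite side of color wheel = hue + 180°
H' = (335 + 180) mod 360 = 155°
S and L unchanged.
= HSL(155°, 64%, 31%)


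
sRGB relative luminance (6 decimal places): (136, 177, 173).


Linearize each channel (sRGB transfer function): c = v/255; c_lin = c/12.92 if c ≤ 0.04045, else ((c+0.055)/1.055)^2.4
  R: 136/255 ≈ 0.533333 > 0.04045 → ((0.533333+0.055)/1.055)^2.4 ≈ 0.246201
  G: 177/255 ≈ 0.694118 > 0.04045 → ((0.694118+0.055)/1.055)^2.4 ≈ 0.439657
  B: 173/255 ≈ 0.678431 > 0.04045 → ((0.678431+0.055)/1.055)^2.4 ≈ 0.417885
R_lin = 0.246201, G_lin = 0.439657, B_lin = 0.417885
L = 0.2126×R + 0.7152×G + 0.0722×B
L = 0.2126×0.246201 + 0.7152×0.439657 + 0.0722×0.417885
L ≈ 0.396957


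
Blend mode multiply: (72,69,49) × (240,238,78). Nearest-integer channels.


Multiply: C = A×B/255, rounded to nearest integer
R: 72×240/255 = 17280/255 ≈ 67.765 → 68
G: 69×238/255 = 16422/255 ≈ 64.400 → 64
B: 49×78/255 = 3822/255 ≈ 14.988 → 15
= RGB(68, 64, 15)


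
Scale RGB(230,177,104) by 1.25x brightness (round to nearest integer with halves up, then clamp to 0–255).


Multiply each channel by 1.25, round half up, clamp to [0, 255]
R: 230×1.25 = 287.5 → round → 288 → clamp → 255
G: 177×1.25 = 221.25 → round → 221
B: 104×1.25 = 130
= RGB(255, 221, 130)


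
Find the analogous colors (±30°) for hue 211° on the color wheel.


Base hue: 211°
Left analog: (211 - 30) mod 360 = 181°
Right analog: (211 + 30) mod 360 = 241°
Analogous hues = 181° and 241°


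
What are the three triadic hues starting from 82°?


Triadic: equally spaced at 120° intervals
H1 = 82°
H2 = (82 + 120) mod 360 = 202°
H3 = (82 + 240) mod 360 = 322°
Triadic = 82°, 202°, 322°


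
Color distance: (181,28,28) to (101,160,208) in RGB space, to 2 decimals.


d = √[(R₁-R₂)² + (G₁-G₂)² + (B₁-B₂)²]
d = √[(181-101)² + (28-160)² + (28-208)²]
d = √[6400 + 17424 + 32400]
d = √56224
d ≈ 237.12


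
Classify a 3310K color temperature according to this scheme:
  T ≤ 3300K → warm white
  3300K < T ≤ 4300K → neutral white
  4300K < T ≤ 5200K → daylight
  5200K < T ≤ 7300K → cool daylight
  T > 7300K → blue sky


Temperature: 3310K
3300K < 3310K ≤ 4300K → neutral white
Classification: neutral white


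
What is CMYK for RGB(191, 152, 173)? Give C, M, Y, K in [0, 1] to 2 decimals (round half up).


R'=191/255≈0.7490, G'=152/255≈0.5961, B'=173/255≈0.6784
K = 1 - max(R',G',B') = 1 - 191/255 = 64/255 = 0.25098… → 0.25
(1-R'-K)/(1-K) simplifies to (max-R)/max with max = 191:
C = (191-191)/191 = 0/191 = 0 → 0.00
M = (191-152)/191 = 39/191 = 0.20418… → 0.20
Y = (191-173)/191 = 18/191 = 0.09424… → 0.09
= CMYK(0.00, 0.20, 0.09, 0.25)


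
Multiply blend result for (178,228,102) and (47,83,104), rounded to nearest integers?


Multiply: C = A×B/255, rounded to nearest integer
R: 178×47/255 = 8366/255 ≈ 32.808 → 33
G: 228×83/255 = 18924/255 ≈ 74.212 → 74
B: 102×104/255 = 10608/255 ≈ 41.600 → 42
= RGB(33, 74, 42)


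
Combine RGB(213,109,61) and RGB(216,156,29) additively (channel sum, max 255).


Additive: each channel = min(255, C₁+C₂)
R: 213+216 = 429 → 255
G: 109+156 = 265 → 255
B: 61+29 = 90 → 90
= RGB(255, 255, 90)


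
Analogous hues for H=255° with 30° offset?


Base hue: 255°
Left analog: (255 - 30) mod 360 = 225°
Right analog: (255 + 30) mod 360 = 285°
Analogous hues = 225° and 285°


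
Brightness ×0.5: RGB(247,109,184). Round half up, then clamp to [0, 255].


Multiply each channel by 0.5, round half up, clamp to [0, 255]
R: 247×0.5 = 123.5 → round → 124
G: 109×0.5 = 54.5 → round → 55
B: 184×0.5 = 92
= RGB(124, 55, 92)


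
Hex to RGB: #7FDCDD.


7F → 127 (R)
DC → 220 (G)
DD → 221 (B)
= RGB(127, 220, 221)


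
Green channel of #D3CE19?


Color: #D3CE19
R = D3 = 211
G = CE = 206
B = 19 = 25
Green = 206


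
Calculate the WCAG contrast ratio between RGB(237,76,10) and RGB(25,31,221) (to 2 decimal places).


Linearize each sRGB channel c=v/255: c/12.92 if c ≤ 0.04045 else ((c+0.055)/1.055)^2.4
L = 0.2126×R_lin + 0.7152×G_lin + 0.0722×B_lin
Color 1 (237,76,10):
  R=237: 237/255≈0.9294 > 0.04045 → ((0.9294+0.055)/1.055)^2.4 ≈ 0.84687
  G=76: 76/255≈0.2980 > 0.04045 → ((0.2980+0.055)/1.055)^2.4 ≈ 0.07227
  B=10: 10/255≈0.0392 ≤ 0.04045 → 0.0392/12.92 ≈ 0.00304
  L1 = 0.2126×0.84687 + 0.7152×0.07227 + 0.0722×0.00304 ≈ 0.23195
Color 2 (25,31,221):
  R=25: 25/255≈0.0980 > 0.04045 → ((0.0980+0.055)/1.055)^2.4 ≈ 0.00972
  G=31: 31/255≈0.1216 > 0.04045 → ((0.1216+0.055)/1.055)^2.4 ≈ 0.01370
  B=221: 221/255≈0.8667 > 0.04045 → ((0.8667+0.055)/1.055)^2.4 ≈ 0.72306
  L2 = 0.2126×0.00972 + 0.7152×0.01370 + 0.0722×0.72306 ≈ 0.06407
Lighter = 0.23195, Darker = 0.06407
Ratio = (L_lighter + 0.05) / (L_darker + 0.05)
Ratio = (0.23195 + 0.05) / (0.06407 + 0.05) = 0.28195 / 0.11407 ≈ 2.4717
Ratio ≈ 2.47:1


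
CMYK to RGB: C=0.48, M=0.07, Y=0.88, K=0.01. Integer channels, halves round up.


R = 255 × (1-C) × (1-K) = 255 × 0.52 × 0.99 = 131.274 → 131
G = 255 × (1-M) × (1-K) = 255 × 0.93 × 0.99 = 234.7785 → 235
B = 255 × (1-Y) × (1-K) = 255 × 0.12 × 0.99 = 30.294 → 30
= RGB(131, 235, 30)


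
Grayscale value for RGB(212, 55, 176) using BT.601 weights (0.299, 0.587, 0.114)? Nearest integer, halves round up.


Gray = 0.299×R + 0.587×G + 0.114×B
Gray = 0.299×212 + 0.587×55 + 0.114×176
Gray = 63.388 + 32.285 + 20.064
Gray = 115.737 → round half up → 116
Gray = 116


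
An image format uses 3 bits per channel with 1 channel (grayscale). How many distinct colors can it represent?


Total bits = 3 bits/channel × 1 channels = 3 bits
Distinct colors = 2^3
= 8 colors


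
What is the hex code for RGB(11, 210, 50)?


R = 11 → 0B (hex)
G = 210 → D2 (hex)
B = 50 → 32 (hex)
Hex = #0BD232


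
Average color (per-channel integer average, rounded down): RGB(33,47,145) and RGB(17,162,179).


Midpoint: each channel = ⌊(C₁+C₂)/2⌋
R: ⌊(33+17)/2⌋ = 25
G: ⌊(47+162)/2⌋ = 104
B: ⌊(145+179)/2⌋ = 162
= RGB(25, 104, 162)
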